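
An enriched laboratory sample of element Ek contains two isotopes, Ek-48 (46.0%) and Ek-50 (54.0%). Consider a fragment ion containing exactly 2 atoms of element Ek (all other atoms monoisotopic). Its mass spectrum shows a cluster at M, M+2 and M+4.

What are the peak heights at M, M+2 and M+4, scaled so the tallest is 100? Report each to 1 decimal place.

Each Ek atom is independently Ek-48 (p = 0.460) or Ek-50 (q = 0.540); the cluster is the binomial expansion (p + q)^2.
P(M) = 0.460^2 = 0.211600
P(M+2) = 2 × 0.460^1 × 0.540^1 = 0.496800
P(M+4) = 0.540^2 = 0.291600
The M+2 peak is largest (0.496800); scaling to 100 gives 42.6 : 100.0 : 58.7.

42.6 : 100.0 : 58.7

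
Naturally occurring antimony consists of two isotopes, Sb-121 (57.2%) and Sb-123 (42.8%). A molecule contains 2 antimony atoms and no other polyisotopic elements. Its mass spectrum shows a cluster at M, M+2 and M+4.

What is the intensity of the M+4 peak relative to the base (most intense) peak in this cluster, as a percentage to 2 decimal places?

(0.572 + 0.428)^2 gives M 0.3272, M+2 0.4896, M+4 0.1832; the largest is M+2.
P(M+2) = C(2,1) × 0.572^1 × 0.428^1 = 2 × 0.5720 × 0.4280 = 0.489632 (base)
P(M+4) = C(2,2) × 0.572^0 × 0.428^2 = 1 × 1.0000 × 0.183184 = 0.183184
Relative intensity = 0.183184 / 0.489632 × 100 = 37.41

37.41%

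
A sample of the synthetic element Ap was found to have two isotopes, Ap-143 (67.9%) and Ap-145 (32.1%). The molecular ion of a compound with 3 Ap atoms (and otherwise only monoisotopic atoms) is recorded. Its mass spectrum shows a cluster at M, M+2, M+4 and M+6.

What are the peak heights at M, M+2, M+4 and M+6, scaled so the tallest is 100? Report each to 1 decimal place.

Each Ap atom is independently Ap-143 (p = 0.679) or Ap-145 (q = 0.321); the cluster is the binomial expansion (p + q)^3.
P(M) = 0.679^3 = 0.313047
P(M+2) = 3 × 0.679^2 × 0.321^1 = 0.443982
P(M+4) = 3 × 0.679^1 × 0.321^2 = 0.209895
P(M+6) = 0.321^3 = 0.033076
The M+2 peak is largest (0.443982); scaling to 100 gives 70.5 : 100.0 : 47.3 : 7.4.

70.5 : 100.0 : 47.3 : 7.4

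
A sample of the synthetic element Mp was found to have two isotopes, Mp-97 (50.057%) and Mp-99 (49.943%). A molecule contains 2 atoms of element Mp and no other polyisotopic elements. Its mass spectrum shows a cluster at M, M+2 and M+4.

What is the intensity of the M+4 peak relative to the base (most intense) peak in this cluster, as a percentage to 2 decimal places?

Term probabilities: M 0.2506, M+2 0.5000, M+4 0.2494. Base peak = M+2.
P(M+2) = C(2,1) × 0.50057^1 × 0.49943^1 = 2 × 0.50057 × 0.49943 = 0.499999 (base)
P(M+4) = C(2,2) × 0.50057^0 × 0.49943^2 = 1 × 1.0000 × 0.24943032 = 0.249430
Relative intensity = 0.249430 / 0.499999 × 100 = 49.89

49.89%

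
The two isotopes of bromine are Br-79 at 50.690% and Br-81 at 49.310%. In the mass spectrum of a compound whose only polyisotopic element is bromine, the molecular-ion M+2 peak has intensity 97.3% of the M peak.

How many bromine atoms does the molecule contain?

1

For n independent Br atoms, I(M+2)/I(M) = n · (abundance Br-81) / (abundance Br-79) = n · 0.49310/0.50690.
n = 0.973 × 0.50690/0.49310 = 1.00 ≈ 1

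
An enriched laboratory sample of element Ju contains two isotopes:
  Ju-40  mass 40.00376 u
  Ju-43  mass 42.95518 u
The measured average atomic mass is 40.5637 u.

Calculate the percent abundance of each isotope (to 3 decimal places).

Let x be the fractional abundance of Ju-40; then Ju-43 has abundance 1 − x.
40.00376·x + 42.95518·(1 − x) = 40.5637
(40.00376 − 42.95518)·x = 40.5637 − 42.95518
x = -2.39148 / -2.95142 = 0.81028 → 81.028% Ju-40, 18.972% Ju-43.

Ju-40: 81.028%, Ju-43: 18.972%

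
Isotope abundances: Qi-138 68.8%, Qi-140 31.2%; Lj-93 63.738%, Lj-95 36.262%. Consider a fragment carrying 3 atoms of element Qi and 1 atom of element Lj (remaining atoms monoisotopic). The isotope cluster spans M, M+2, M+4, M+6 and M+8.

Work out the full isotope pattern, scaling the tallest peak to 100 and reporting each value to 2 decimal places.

51.83 : 100.00 : 72.09 : 23.03 : 2.75

Element Qi pattern (n=3): 0.32566067 : 0.44304998 : 0.20091802 : 0.03037133
Element Lj pattern (n=1): 0.63738 : 0.36262
Convolve the two distributions (both contribute in 2-u steps):
  M: 0.32566067×0.63738 = 0.207570
  M+2: 0.32566067×0.36262 + 0.44304998×0.63738 = 0.400482
  M+4: 0.44304998×0.36262 + 0.20091802×0.63738 = 0.288720
  M+6: 0.20091802×0.36262 + 0.03037133×0.63738 = 0.092215
  M+8: 0.03037133×0.36262 = 0.011013
Scale to base peak (0.400482) = 100: 51.83 : 100.00 : 72.09 : 23.03 : 2.75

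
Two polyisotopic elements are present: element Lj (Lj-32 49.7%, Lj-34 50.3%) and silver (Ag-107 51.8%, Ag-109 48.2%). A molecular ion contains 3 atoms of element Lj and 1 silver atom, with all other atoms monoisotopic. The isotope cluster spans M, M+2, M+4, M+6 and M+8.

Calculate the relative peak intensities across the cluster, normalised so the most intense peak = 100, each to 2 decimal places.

16.95 : 67.25 : 100.00 : 66.05 : 16.35

Element Lj pattern (n=3): 0.12276347 : 0.37273658 : 0.37723642 : 0.12726353
Silver pattern (n=1): 0.5180 : 0.4820
Convolve the two distributions (both contribute in 2-u steps):
  M: 0.12276347×0.5180 = 0.063591
  M+2: 0.12276347×0.4820 + 0.37273658×0.5180 = 0.252250
  M+4: 0.37273658×0.4820 + 0.37723642×0.5180 = 0.375067
  M+6: 0.37723642×0.4820 + 0.12726353×0.5180 = 0.247750
  M+8: 0.12726353×0.4820 = 0.061341
Scale to base peak (0.375067) = 100: 16.95 : 67.25 : 100.00 : 66.05 : 16.35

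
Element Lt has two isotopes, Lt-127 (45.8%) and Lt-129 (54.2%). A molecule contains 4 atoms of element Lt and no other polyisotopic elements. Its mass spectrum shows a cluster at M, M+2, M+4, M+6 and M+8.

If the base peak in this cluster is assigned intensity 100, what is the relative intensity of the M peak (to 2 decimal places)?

Term probabilities: M 0.0440, M+2 0.2083, M+4 0.3697, M+6 0.2917, M+8 0.0863. Base peak = M+4.
P(M+4) = C(4,2) × 0.458^2 × 0.542^2 = 6 × 0.209764 × 0.293764 = 0.369727 (base)
P(M) = C(4,0) × 0.458^4 × 0.542^0 = 1 × 0.04400094 × 1.0000 = 0.044001
Relative intensity = 0.044001 / 0.369727 × 100 = 11.90

11.90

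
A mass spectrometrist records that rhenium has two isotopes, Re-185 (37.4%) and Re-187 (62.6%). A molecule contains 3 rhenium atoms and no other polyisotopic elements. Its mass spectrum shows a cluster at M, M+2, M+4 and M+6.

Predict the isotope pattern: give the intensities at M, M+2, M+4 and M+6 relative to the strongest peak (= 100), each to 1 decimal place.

The 3 Re atoms are independent, so intensities follow the terms of (0.374 + 0.626)^3.
P(M) = 0.374^3 = 0.052314
P(M+2) = 3 × 0.374^2 × 0.626^1 = 0.262687
P(M+4) = 3 × 0.374^1 × 0.626^2 = 0.439685
P(M+6) = 0.626^3 = 0.245314
The M+4 peak is largest (0.439685); scaling to 100 gives 11.9 : 59.7 : 100.0 : 55.8.

11.9 : 59.7 : 100.0 : 55.8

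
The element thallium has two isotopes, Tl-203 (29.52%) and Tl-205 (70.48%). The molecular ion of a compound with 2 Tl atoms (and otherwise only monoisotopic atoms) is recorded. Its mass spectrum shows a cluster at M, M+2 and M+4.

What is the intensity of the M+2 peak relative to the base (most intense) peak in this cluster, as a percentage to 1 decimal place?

Binomial terms of (0.2952 + 0.7048)^2: M 0.0871, M+2 0.4161, M+4 0.4967 → M+4 is the base peak.
P(M+4) = C(2,2) × 0.2952^0 × 0.7048^2 = 1 × 1.0000 × 0.49674304 = 0.496743 (base)
P(M+2) = C(2,1) × 0.2952^1 × 0.7048^1 = 2 × 0.2952 × 0.7048 = 0.416114
Relative intensity = 0.416114 / 0.496743 × 100 = 83.8

83.8%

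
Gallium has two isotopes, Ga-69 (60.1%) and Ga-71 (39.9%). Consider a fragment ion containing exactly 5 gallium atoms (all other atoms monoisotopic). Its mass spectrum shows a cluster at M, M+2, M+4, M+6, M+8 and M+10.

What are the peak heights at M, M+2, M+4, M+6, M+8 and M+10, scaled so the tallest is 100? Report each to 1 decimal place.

22.7 : 75.3 : 100.0 : 66.4 : 22.0 : 2.9

Expanding (0.601 + 0.399)^5:
P(M) = 0.601^5 = 0.078410
P(M+2) = 5 × 0.601^4 × 0.399^1 = 0.260280
P(M+4) = 10 × 0.601^3 × 0.399^2 = 0.345596
P(M+6) = 10 × 0.601^2 × 0.399^3 = 0.229439
P(M+8) = 5 × 0.601^1 × 0.399^4 = 0.076162
P(M+10) = 0.399^5 = 0.010113
The M+4 peak is largest (0.345596); scaling to 100 gives 22.7 : 75.3 : 100.0 : 66.4 : 22.0 : 2.9.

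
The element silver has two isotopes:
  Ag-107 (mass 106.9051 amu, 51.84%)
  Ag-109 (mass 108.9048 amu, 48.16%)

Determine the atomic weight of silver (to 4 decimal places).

107.8682 amu

Weight each isotope mass by its fractional abundance: 0.5184 × 106.9051 + 0.4816 × 108.9048
= 55.41960 + 52.44855 = 107.86815 amu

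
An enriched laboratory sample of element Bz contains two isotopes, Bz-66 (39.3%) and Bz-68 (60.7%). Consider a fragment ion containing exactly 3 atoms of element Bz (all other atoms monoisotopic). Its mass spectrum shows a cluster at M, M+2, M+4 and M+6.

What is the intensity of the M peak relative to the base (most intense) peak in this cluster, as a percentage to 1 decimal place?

14.0%

Term probabilities: M 0.0607, M+2 0.2813, M+4 0.4344, M+6 0.2236. Base peak = M+4.
P(M+4) = C(3,2) × 0.393^1 × 0.607^2 = 3 × 0.3930 × 0.368449 = 0.434401 (base)
P(M) = C(3,0) × 0.393^3 × 0.607^0 = 1 × 0.06069846 × 1.0000 = 0.060698
Relative intensity = 0.060698 / 0.434401 × 100 = 14.0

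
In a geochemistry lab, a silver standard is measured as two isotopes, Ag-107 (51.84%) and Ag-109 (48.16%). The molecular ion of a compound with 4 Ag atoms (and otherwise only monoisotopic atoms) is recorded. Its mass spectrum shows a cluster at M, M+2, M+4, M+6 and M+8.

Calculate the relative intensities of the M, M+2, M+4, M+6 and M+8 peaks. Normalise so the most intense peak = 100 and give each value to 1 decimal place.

19.3 : 71.8 : 100.0 : 61.9 : 14.4

Each Ag atom is independently Ag-107 (p = 0.5184) or Ag-109 (q = 0.4816); the cluster is the binomial expansion (p + q)^4.
P(M) = 0.5184^4 = 0.072220
P(M+2) = 4 × 0.5184^3 × 0.4816^1 = 0.268375
P(M+4) = 6 × 0.5184^2 × 0.4816^2 = 0.373985
P(M+6) = 4 × 0.5184^1 × 0.4816^3 = 0.231624
P(M+8) = 0.4816^4 = 0.053795
The M+4 peak is largest (0.373985); scaling to 100 gives 19.3 : 71.8 : 100.0 : 61.9 : 14.4.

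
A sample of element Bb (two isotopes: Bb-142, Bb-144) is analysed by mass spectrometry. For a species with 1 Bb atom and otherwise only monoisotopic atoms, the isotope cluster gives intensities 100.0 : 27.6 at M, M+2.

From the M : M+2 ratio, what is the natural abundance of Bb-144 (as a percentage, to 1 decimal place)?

21.6%

Let p = fractional abundance of Bb-142. I(M+2)/I(M) = [C(1,1)·p^0·(1−p)] / p^1 = 1·(1−p)/p = 27.6/100.0 = 0.2760
(1−p)/p = 0.2760/1 = 0.2760  ⇒  p = 1/(1 + 0.2760) = 0.7837
Bb-142: 78.4%, Bb-144: 21.6%.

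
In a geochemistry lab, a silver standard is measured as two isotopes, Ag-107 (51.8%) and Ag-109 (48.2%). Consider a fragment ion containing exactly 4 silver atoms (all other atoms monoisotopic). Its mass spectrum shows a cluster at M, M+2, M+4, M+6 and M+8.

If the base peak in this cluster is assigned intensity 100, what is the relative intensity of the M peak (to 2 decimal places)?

19.25

(0.518 + 0.482)^4 gives M 0.0720, M+2 0.2680, M+4 0.3740, M+6 0.2320, M+8 0.0540; the largest is M+4.
P(M+4) = C(4,2) × 0.518^2 × 0.482^2 = 6 × 0.268324 × 0.232324 = 0.374029 (base)
P(M) = C(4,0) × 0.518^4 × 0.482^0 = 1 × 0.07199777 × 1.0000 = 0.071998
Relative intensity = 0.071998 / 0.374029 × 100 = 19.25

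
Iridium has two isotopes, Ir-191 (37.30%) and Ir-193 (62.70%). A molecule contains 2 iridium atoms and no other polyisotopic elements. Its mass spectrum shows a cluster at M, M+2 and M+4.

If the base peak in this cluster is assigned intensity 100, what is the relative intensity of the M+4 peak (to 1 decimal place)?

84.0

Binomial terms of (0.3730 + 0.6270)^2: M 0.1391, M+2 0.4677, M+4 0.3931 → M+2 is the base peak.
P(M+2) = C(2,1) × 0.3730^1 × 0.6270^1 = 2 × 0.3730 × 0.6270 = 0.467742 (base)
P(M+4) = C(2,2) × 0.3730^0 × 0.6270^2 = 1 × 1.0000 × 0.393129 = 0.393129
Relative intensity = 0.393129 / 0.467742 × 100 = 84.0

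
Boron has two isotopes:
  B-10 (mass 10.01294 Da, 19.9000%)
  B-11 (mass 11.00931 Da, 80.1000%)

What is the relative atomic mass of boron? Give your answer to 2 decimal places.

10.81 Da

Average mass = Σ (abundance × isotope mass) = 0.199000 × 10.01294 + 0.801000 × 11.00931
= 1.992575 + 8.818457 = 10.811032 Da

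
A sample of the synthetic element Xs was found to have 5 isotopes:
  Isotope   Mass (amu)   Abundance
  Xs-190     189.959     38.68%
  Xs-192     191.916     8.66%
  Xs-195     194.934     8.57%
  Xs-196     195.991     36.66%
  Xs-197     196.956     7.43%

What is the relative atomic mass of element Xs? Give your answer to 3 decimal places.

193.286 amu

Weight each isotope mass by its fractional abundance: 0.3868 × 189.959 + 0.0866 × 191.916 + 0.0857 × 194.934 + 0.3666 × 195.991 + 0.0743 × 196.956
= 73.4761 + 16.6199 + 16.7058 + 71.8503 + 14.6338 = 193.2859 amu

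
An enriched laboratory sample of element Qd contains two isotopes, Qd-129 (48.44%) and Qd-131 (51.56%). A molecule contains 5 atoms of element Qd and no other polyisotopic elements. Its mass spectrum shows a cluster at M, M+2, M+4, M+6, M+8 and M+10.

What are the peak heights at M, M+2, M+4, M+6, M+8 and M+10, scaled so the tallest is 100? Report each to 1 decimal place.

Expanding (0.4844 + 0.5156)^5:
P(M) = 0.4844^5 = 0.026670
P(M+2) = 5 × 0.4844^4 × 0.5156^1 = 0.141938
P(M+4) = 10 × 0.4844^3 × 0.5156^2 = 0.302161
P(M+6) = 10 × 0.4844^2 × 0.5156^3 = 0.321623
P(M+8) = 5 × 0.4844^1 × 0.5156^4 = 0.171169
P(M+10) = 0.5156^5 = 0.036439
The M+6 peak is largest (0.321623); scaling to 100 gives 8.3 : 44.1 : 93.9 : 100.0 : 53.2 : 11.3.

8.3 : 44.1 : 93.9 : 100.0 : 53.2 : 11.3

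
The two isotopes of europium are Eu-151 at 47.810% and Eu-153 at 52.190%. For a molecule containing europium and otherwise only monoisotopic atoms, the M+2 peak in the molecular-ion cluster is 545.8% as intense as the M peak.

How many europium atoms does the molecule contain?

For n independent Eu atoms, I(M+2)/I(M) = n · (abundance Eu-153) / (abundance Eu-151) = n · 0.52190/0.47810.
n = 5.458 × 0.47810/0.52190 = 5.00 ≈ 5

5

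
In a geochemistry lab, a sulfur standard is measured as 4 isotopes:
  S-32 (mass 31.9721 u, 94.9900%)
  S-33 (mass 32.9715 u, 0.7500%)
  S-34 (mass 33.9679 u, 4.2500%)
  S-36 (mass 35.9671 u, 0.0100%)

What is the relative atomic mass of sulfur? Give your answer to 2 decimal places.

32.06 u

Weight each isotope mass by its fractional abundance: 0.949900 × 31.9721 + 0.007500 × 32.9715 + 0.042500 × 33.9679 + 0.000100 × 35.9671
= 30.37030 + 0.24729 + 1.44364 + 0.00360 = 32.06483 u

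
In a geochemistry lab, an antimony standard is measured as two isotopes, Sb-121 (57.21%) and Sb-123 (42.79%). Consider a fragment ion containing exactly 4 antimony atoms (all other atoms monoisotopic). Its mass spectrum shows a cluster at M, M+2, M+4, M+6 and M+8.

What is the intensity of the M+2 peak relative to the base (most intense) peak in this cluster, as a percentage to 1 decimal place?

(0.5721 + 0.4279)^4 gives M 0.1071, M+2 0.3205, M+4 0.3596, M+6 0.1793, M+8 0.0335; the largest is M+4.
P(M+4) = C(4,2) × 0.5721^2 × 0.4279^2 = 6 × 0.32729841 × 0.18309841 = 0.359567 (base)
P(M+2) = C(4,1) × 0.5721^3 × 0.4279^1 = 4 × 0.18724742 × 0.4279 = 0.320493
Relative intensity = 0.320493 / 0.359567 × 100 = 89.1

89.1%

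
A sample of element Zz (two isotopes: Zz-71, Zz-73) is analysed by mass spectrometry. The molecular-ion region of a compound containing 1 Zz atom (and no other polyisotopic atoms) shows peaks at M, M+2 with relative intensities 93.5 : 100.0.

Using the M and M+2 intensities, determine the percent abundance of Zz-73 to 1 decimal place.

Write p for the Zz-71 fraction. I(M+2)/I(M) = [C(1,1)·p^0·(1−p)] / p^1 = 1·(1−p)/p = 100.0/93.5 = 1.0695
(1−p)/p = 1.0695/1 = 1.0695  ⇒  p = 1/(1 + 1.0695) = 0.4832
Zz-71: 48.3%, Zz-73: 51.7%.

51.7%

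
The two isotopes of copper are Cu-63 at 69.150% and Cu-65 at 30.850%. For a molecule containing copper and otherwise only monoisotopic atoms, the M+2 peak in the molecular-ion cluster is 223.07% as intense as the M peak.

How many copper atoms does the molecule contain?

The M+2/M ratio from n Cu atoms is n · q/p = n · 0.30850/0.69150.
n = 2.2307 × 0.69150/0.30850 = 5.00 ≈ 5

5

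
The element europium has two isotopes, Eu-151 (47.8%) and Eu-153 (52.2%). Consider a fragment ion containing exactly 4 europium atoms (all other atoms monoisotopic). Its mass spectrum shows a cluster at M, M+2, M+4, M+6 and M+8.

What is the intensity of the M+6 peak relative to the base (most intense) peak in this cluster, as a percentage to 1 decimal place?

Term probabilities: M 0.0522, M+2 0.2280, M+4 0.3735, M+6 0.2720, M+8 0.0742. Base peak = M+4.
P(M+4) = C(4,2) × 0.478^2 × 0.522^2 = 6 × 0.228484 × 0.272484 = 0.373549 (base)
P(M+6) = C(4,3) × 0.478^1 × 0.522^3 = 4 × 0.4780 × 0.14223665 = 0.271956
Relative intensity = 0.271956 / 0.373549 × 100 = 72.8

72.8%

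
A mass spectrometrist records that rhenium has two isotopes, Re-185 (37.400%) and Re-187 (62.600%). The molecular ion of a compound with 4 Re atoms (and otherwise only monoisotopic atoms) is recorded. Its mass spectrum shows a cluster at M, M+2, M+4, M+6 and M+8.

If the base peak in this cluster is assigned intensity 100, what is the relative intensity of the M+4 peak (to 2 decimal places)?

(0.37400 + 0.62600)^4 gives M 0.0196, M+2 0.1310, M+4 0.3289, M+6 0.3670, M+8 0.1536; the largest is M+6.
P(M+6) = C(4,3) × 0.37400^1 × 0.62600^3 = 4 × 0.3740 × 0.24531438 = 0.366990 (base)
P(M+4) = C(4,2) × 0.37400^2 × 0.62600^2 = 6 × 0.139876 × 0.391876 = 0.328884
Relative intensity = 0.328884 / 0.366990 × 100 = 89.62

89.62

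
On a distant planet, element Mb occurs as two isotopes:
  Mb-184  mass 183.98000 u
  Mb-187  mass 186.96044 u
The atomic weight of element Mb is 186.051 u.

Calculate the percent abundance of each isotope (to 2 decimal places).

Let x be the fractional abundance of Mb-184; then Mb-187 has abundance 1 − x.
183.98000·x + 186.96044·(1 − x) = 186.051
(183.98000 − 186.96044)·x = 186.051 − 186.96044
x = -0.90944 / -2.98044 = 0.30514 → 30.51% Mb-184, 69.49% Mb-187.

Mb-184: 30.51%, Mb-187: 69.49%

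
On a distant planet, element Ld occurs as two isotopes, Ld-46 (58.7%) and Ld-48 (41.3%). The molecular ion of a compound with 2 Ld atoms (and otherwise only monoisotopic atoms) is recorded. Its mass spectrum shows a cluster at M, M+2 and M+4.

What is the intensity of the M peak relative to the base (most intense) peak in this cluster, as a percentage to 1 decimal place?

71.1%

Binomial terms of (0.587 + 0.413)^2: M 0.3446, M+2 0.4849, M+4 0.1706 → M+2 is the base peak.
P(M+2) = C(2,1) × 0.587^1 × 0.413^1 = 2 × 0.5870 × 0.4130 = 0.484862 (base)
P(M) = C(2,0) × 0.587^2 × 0.413^0 = 1 × 0.344569 × 1.0000 = 0.344569
Relative intensity = 0.344569 / 0.484862 × 100 = 71.1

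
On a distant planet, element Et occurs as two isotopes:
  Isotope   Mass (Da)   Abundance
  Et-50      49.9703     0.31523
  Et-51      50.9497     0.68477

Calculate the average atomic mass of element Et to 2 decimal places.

50.64 Da

Ar = Σ fᵢ·mᵢ = 0.31523 × 49.9703 + 0.68477 × 50.9497
= 15.75214 + 34.88883 = 50.64097 Da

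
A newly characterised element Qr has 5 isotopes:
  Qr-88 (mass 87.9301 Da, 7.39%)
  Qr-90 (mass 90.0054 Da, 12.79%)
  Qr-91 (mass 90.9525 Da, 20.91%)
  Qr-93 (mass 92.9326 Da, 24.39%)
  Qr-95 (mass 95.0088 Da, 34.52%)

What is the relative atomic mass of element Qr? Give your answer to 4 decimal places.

92.4912 Da

The abundance-weighted mean is 0.0739 × 87.9301 + 0.1279 × 90.0054 + 0.2091 × 90.9525 + 0.2439 × 92.9326 + 0.3452 × 95.0088
= 6.49803 + 11.51169 + 19.01817 + 22.66626 + 32.79704 = 92.49119 Da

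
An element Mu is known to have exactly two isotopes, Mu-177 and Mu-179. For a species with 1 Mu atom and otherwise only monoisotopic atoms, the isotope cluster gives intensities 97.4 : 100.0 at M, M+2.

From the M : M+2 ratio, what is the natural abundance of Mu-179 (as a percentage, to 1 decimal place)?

Let p = fractional abundance of Mu-177. I(M+2)/I(M) = [C(1,1)·p^0·(1−p)] / p^1 = 1·(1−p)/p = 100.0/97.4 = 1.0267
(1−p)/p = 1.0267/1 = 1.0267  ⇒  p = 1/(1 + 1.0267) = 0.4934
Mu-177: 49.3%, Mu-179: 50.7%.

50.7%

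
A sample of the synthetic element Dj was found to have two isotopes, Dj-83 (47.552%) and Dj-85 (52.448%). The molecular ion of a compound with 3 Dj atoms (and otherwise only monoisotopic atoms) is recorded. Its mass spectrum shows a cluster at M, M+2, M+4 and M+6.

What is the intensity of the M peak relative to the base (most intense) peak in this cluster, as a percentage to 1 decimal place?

(0.47552 + 0.52448)^3 gives M 0.1075, M+2 0.3558, M+4 0.3924, M+6 0.1443; the largest is M+4.
P(M+4) = C(3,2) × 0.47552^1 × 0.52448^2 = 3 × 0.47552 × 0.27507927 = 0.392417 (base)
P(M) = C(3,0) × 0.47552^3 × 0.52448^0 = 1 × 0.10752424 × 1.0000 = 0.107524
Relative intensity = 0.107524 / 0.392417 × 100 = 27.4

27.4%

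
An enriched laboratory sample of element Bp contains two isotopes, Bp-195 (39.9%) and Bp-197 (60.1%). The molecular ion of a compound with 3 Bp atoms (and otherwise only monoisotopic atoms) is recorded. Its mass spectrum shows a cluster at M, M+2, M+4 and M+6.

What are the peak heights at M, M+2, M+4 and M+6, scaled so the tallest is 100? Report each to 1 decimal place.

Each Bp atom is independently Bp-195 (p = 0.399) or Bp-197 (q = 0.601); the cluster is the binomial expansion (p + q)^3.
P(M) = 0.399^3 = 0.063521
P(M+2) = 3 × 0.399^2 × 0.601^1 = 0.287039
P(M+4) = 3 × 0.399^1 × 0.601^2 = 0.432358
P(M+6) = 0.601^3 = 0.217082
The M+4 peak is largest (0.432358); scaling to 100 gives 14.7 : 66.4 : 100.0 : 50.2.

14.7 : 66.4 : 100.0 : 50.2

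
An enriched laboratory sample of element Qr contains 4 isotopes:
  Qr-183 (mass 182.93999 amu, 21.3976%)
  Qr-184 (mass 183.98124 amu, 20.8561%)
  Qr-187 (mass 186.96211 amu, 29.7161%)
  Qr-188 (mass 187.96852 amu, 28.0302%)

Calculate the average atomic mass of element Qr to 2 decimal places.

185.76 amu

Average mass = Σ (abundance × isotope mass) = 0.213976 × 182.93999 + 0.208561 × 183.98124 + 0.297161 × 186.96211 + 0.280302 × 187.96852
= 39.144767 + 38.371311 + 55.557848 + 52.687952 = 185.761878 amu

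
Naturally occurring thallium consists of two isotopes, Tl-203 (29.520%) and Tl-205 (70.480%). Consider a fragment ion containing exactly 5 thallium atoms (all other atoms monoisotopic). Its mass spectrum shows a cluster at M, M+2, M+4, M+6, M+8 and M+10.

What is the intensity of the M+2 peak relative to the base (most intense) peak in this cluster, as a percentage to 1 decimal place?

7.3%

Binomial terms of (0.29520 + 0.70480)^5: M 0.0022, M+2 0.0268, M+4 0.1278, M+6 0.3051, M+8 0.3642, M+10 0.1739 → M+8 is the base peak.
P(M+8) = C(5,4) × 0.29520^1 × 0.70480^4 = 5 × 0.2952 × 0.24675365 = 0.364208 (base)
P(M+2) = C(5,1) × 0.29520^4 × 0.70480^1 = 5 × 0.00759391 × 0.7048 = 0.026761
Relative intensity = 0.026761 / 0.364208 × 100 = 7.3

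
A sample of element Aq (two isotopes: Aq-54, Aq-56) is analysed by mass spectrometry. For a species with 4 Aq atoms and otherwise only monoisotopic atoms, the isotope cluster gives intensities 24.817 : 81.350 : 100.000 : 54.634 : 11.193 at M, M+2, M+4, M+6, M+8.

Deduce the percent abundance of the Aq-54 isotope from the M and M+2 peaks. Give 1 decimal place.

55.0%

Write p for the Aq-54 fraction. I(M+2)/I(M) = [C(4,1)·p^3·(1−p)] / p^4 = 4·(1−p)/p = 81.350/24.817 = 3.2780
(1−p)/p = 3.2780/4 = 0.8195  ⇒  p = 1/(1 + 0.8195) = 0.5496
Aq-54: 55.0%, Aq-56: 45.0%.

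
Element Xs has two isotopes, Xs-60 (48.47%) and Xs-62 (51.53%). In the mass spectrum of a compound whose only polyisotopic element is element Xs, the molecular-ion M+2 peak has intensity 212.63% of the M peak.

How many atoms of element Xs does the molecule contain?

2

For n independent Xs atoms, I(M+2)/I(M) = n · (abundance Xs-62) / (abundance Xs-60) = n · 0.5153/0.4847.
n = 2.1263 × 0.4847/0.5153 = 2.00 ≈ 2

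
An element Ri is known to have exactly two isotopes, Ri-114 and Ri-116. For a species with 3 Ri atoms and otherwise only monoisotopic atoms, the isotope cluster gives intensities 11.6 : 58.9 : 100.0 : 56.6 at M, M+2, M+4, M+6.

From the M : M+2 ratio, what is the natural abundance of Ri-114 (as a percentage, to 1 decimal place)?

37.1%

Write p for the Ri-114 fraction. I(M+2)/I(M) = [C(3,1)·p^2·(1−p)] / p^3 = 3·(1−p)/p = 58.9/11.6 = 5.0776
(1−p)/p = 5.0776/3 = 1.6925  ⇒  p = 1/(1 + 1.6925) = 0.3714
Ri-114: 37.1%, Ri-116: 62.9%.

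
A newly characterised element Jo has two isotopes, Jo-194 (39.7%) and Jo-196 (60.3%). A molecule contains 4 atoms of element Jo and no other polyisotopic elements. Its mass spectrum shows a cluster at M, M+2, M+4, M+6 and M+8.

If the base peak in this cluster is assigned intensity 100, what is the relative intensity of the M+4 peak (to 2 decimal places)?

(0.397 + 0.603)^4 gives M 0.0248, M+2 0.1509, M+4 0.3438, M+6 0.3482, M+8 0.1322; the largest is M+6.
P(M+6) = C(4,3) × 0.397^1 × 0.603^3 = 4 × 0.3970 × 0.21925623 = 0.348179 (base)
P(M+4) = C(4,2) × 0.397^2 × 0.603^2 = 6 × 0.157609 × 0.363609 = 0.343848
Relative intensity = 0.343848 / 0.348179 × 100 = 98.76

98.76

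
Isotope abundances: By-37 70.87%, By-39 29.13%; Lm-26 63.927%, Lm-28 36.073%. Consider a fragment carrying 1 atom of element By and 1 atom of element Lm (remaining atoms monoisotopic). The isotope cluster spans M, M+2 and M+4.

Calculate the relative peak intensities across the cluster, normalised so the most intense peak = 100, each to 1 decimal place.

Element By pattern (n=1): 0.7087 : 0.2913
Element Lm pattern (n=1): 0.63927 : 0.36073
Convolve the two distributions (both contribute in 2-u steps):
  M: 0.7087×0.63927 = 0.453051
  M+2: 0.7087×0.36073 + 0.2913×0.63927 = 0.441869
  M+4: 0.2913×0.36073 = 0.105081
Scale to base peak (0.453051) = 100: 100.0 : 97.5 : 23.2

100.0 : 97.5 : 23.2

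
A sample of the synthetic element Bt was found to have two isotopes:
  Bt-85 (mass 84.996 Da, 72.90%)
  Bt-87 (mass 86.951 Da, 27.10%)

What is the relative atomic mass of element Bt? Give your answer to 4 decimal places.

Average mass = Σ (abundance × isotope mass) = 0.7290 × 84.996 + 0.2710 × 86.951
= 61.96208 + 23.56372 = 85.52580 Da

85.5258 Da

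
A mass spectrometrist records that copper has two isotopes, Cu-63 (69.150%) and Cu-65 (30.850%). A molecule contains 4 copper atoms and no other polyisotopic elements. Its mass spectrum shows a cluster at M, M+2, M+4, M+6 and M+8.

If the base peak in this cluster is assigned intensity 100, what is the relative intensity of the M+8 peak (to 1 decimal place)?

Binomial terms of (0.69150 + 0.30850)^4: M 0.2286, M+2 0.4080, M+4 0.2731, M+6 0.0812, M+8 0.0091 → M+2 is the base peak.
P(M+2) = C(4,1) × 0.69150^3 × 0.30850^1 = 4 × 0.33065611 × 0.3085 = 0.408030 (base)
P(M+8) = C(4,4) × 0.69150^0 × 0.30850^4 = 1 × 1.0000 × 0.00905776 = 0.009058
Relative intensity = 0.009058 / 0.408030 × 100 = 2.2

2.2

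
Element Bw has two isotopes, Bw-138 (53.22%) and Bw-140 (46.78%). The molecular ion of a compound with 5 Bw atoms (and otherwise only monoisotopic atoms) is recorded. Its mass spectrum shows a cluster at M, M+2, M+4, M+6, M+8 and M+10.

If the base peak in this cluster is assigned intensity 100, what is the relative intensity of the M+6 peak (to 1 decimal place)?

87.9

(0.5322 + 0.4678)^5 gives M 0.0427, M+2 0.1876, M+4 0.3299, M+6 0.2900, M+8 0.1274, M+10 0.0224; the largest is M+4.
P(M+4) = C(5,2) × 0.5322^3 × 0.4678^2 = 10 × 0.15073865 × 0.21883684 = 0.329872 (base)
P(M+6) = C(5,3) × 0.5322^2 × 0.4678^3 = 10 × 0.28323684 × 0.10237187 = 0.289955
Relative intensity = 0.289955 / 0.329872 × 100 = 87.9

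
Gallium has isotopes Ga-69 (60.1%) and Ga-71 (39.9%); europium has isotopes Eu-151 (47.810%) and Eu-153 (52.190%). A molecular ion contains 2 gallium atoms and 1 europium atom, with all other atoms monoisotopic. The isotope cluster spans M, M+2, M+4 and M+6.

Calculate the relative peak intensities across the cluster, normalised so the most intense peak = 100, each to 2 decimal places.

Gallium pattern (n=2): 0.361201 : 0.479598 : 0.159201
Europium pattern (n=1): 0.4781 : 0.5219
Convolve the two distributions (both contribute in 2-u steps):
  M: 0.361201×0.4781 = 0.172690
  M+2: 0.361201×0.5219 + 0.479598×0.4781 = 0.417807
  M+4: 0.479598×0.5219 + 0.159201×0.4781 = 0.326416
  M+6: 0.159201×0.5219 = 0.083087
Scale to base peak (0.417807) = 100: 41.33 : 100.00 : 78.13 : 19.89

41.33 : 100.00 : 78.13 : 19.89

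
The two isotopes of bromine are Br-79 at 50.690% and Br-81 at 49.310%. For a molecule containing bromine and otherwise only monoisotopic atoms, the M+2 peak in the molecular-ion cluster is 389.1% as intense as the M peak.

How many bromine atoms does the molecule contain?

4

The M+2/M ratio from n Br atoms is n · q/p = n · 0.49310/0.50690.
n = 3.891 × 0.50690/0.49310 = 4.00 ≈ 4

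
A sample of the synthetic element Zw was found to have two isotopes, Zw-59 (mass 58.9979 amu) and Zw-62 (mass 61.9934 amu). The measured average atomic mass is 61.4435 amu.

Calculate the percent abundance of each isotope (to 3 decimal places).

Writing the weighted mean with unknown fraction x of Zw-59:
58.9979·x + 61.9934·(1 − x) = 61.4435
(58.9979 − 61.9934)·x = 61.4435 − 61.9934
x = -0.5499 / -2.9955 = 0.18358 → 18.358% Zw-59, 81.642% Zw-62.

Zw-59: 18.358%, Zw-62: 81.642%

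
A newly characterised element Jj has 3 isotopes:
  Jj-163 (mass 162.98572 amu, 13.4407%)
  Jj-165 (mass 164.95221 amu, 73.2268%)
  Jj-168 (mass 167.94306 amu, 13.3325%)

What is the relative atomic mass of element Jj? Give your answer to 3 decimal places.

165.087 amu

Weight each isotope mass by its fractional abundance: 0.134407 × 162.98572 + 0.732268 × 164.95221 + 0.133325 × 167.94306
= 21.906422 + 120.789225 + 22.391008 = 165.086655 amu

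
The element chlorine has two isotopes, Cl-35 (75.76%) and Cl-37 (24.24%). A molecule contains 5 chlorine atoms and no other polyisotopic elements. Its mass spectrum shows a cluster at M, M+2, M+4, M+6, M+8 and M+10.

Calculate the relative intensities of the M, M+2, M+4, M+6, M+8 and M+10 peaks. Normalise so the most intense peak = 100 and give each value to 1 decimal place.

62.5 : 100.0 : 64.0 : 20.5 : 3.3 : 0.2

Expanding (0.7576 + 0.2424)^5:
P(M) = 0.7576^5 = 0.249574
P(M+2) = 5 × 0.7576^4 × 0.2424^1 = 0.399266
P(M+4) = 10 × 0.7576^3 × 0.2424^2 = 0.255497
P(M+6) = 10 × 0.7576^2 × 0.2424^3 = 0.081748
P(M+8) = 5 × 0.7576^1 × 0.2424^4 = 0.013078
P(M+10) = 0.2424^5 = 0.000837
The M+2 peak is largest (0.399266); scaling to 100 gives 62.5 : 100.0 : 64.0 : 20.5 : 3.3 : 0.2.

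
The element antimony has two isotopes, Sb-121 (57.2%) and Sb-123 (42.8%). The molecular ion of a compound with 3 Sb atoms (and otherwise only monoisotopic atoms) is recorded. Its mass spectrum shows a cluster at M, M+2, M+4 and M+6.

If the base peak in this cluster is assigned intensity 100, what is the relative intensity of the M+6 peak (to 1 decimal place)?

18.7

Term probabilities: M 0.1871, M+2 0.4201, M+4 0.3143, M+6 0.0784. Base peak = M+2.
P(M+2) = C(3,1) × 0.572^2 × 0.428^1 = 3 × 0.327184 × 0.4280 = 0.420104 (base)
P(M+6) = C(3,3) × 0.572^0 × 0.428^3 = 1 × 1.0000 × 0.07840275 = 0.078403
Relative intensity = 0.078403 / 0.420104 × 100 = 18.7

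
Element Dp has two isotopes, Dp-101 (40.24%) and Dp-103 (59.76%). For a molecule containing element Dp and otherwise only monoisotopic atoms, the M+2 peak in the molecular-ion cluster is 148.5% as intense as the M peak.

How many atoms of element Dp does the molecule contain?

The M+2/M ratio from n Dp atoms is n · q/p = n · 0.5976/0.4024.
n = 1.485 × 0.4024/0.5976 = 1.00 ≈ 1

1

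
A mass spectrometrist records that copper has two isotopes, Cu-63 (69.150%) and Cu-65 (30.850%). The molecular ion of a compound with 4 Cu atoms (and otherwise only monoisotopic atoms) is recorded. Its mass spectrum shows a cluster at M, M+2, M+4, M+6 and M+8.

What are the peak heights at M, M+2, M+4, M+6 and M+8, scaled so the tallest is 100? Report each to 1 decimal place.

56.0 : 100.0 : 66.9 : 19.9 : 2.2

Expanding (0.69150 + 0.30850)^4:
P(M) = 0.69150^4 = 0.228649
P(M+2) = 4 × 0.69150^3 × 0.30850^1 = 0.408030
P(M+4) = 6 × 0.69150^2 × 0.30850^2 = 0.273052
P(M+6) = 4 × 0.69150^1 × 0.30850^3 = 0.081212
P(M+8) = 0.30850^4 = 0.009058
The M+2 peak is largest (0.408030); scaling to 100 gives 56.0 : 100.0 : 66.9 : 19.9 : 2.2.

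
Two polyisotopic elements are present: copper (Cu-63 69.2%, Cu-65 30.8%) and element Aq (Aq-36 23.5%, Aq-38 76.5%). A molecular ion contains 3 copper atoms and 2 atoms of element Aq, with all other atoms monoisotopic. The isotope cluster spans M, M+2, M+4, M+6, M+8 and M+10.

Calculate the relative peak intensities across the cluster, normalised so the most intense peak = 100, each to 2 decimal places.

Copper pattern (n=3): 0.33137389 : 0.44247034 : 0.19693766 : 0.02921811
Element Aq pattern (n=2): 0.055225 : 0.35955 : 0.585225
Convolve the two distributions (both contribute in 2-u steps):
  M: 0.33137389×0.055225 = 0.018300
  M+2: 0.33137389×0.35955 + 0.44247034×0.055225 = 0.143581
  M+4: 0.33137389×0.585225 + 0.44247034×0.35955 + 0.19693766×0.055225 = 0.363894
  M+6: 0.44247034×0.585225 + 0.19693766×0.35955 + 0.02921811×0.055225 = 0.331367
  M+8: 0.19693766×0.585225 + 0.02921811×0.35955 = 0.125758
  M+10: 0.02921811×0.585225 = 0.017099
Scale to base peak (0.363894) = 100: 5.03 : 39.46 : 100.00 : 91.06 : 34.56 : 4.70

5.03 : 39.46 : 100.00 : 91.06 : 34.56 : 4.70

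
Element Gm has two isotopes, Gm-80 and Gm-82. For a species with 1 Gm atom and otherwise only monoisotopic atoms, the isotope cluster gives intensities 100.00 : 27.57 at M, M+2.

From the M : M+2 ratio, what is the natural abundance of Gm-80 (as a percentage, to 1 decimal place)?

Write p for the Gm-80 fraction. I(M+2)/I(M) = [C(1,1)·p^0·(1−p)] / p^1 = 1·(1−p)/p = 27.57/100.00 = 0.2757
(1−p)/p = 0.2757/1 = 0.2757  ⇒  p = 1/(1 + 0.2757) = 0.7839
Gm-80: 78.4%, Gm-82: 21.6%.

78.4%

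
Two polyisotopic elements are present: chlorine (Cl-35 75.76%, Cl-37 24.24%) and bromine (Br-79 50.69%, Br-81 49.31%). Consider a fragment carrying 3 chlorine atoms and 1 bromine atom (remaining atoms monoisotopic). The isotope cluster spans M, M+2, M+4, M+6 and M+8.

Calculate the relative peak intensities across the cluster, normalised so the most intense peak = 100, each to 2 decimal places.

51.74 : 100.00 : 64.21 : 17.15 : 1.65

Chlorine pattern (n=3): 0.4348304 : 0.41738208 : 0.13354464 : 0.01424288
Bromine pattern (n=1): 0.5069 : 0.4931
Convolve the two distributions (both contribute in 2-u steps):
  M: 0.4348304×0.5069 = 0.220416
  M+2: 0.4348304×0.4931 + 0.41738208×0.5069 = 0.425986
  M+4: 0.41738208×0.4931 + 0.13354464×0.5069 = 0.273505
  M+6: 0.13354464×0.4931 + 0.01424288×0.5069 = 0.073071
  M+8: 0.01424288×0.4931 = 0.007023
Scale to base peak (0.425986) = 100: 51.74 : 100.00 : 64.21 : 17.15 : 1.65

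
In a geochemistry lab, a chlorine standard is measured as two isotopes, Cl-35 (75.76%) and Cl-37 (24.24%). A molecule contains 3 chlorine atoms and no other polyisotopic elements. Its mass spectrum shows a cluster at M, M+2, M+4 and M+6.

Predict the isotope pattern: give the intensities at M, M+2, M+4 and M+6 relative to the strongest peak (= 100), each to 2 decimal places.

The 3 Cl atoms are independent, so intensities follow the terms of (0.7576 + 0.2424)^3.
P(M) = 0.7576^3 = 0.434830
P(M+2) = 3 × 0.7576^2 × 0.2424^1 = 0.417382
P(M+4) = 3 × 0.7576^1 × 0.2424^2 = 0.133545
P(M+6) = 0.2424^3 = 0.014243
The M peak is largest (0.434830); scaling to 100 gives 100.00 : 95.99 : 30.71 : 3.28.

100.00 : 95.99 : 30.71 : 3.28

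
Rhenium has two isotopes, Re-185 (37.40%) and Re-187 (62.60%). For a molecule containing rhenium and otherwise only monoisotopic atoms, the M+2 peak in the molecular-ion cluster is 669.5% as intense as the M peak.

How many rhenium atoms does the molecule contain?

For n independent Re atoms, I(M+2)/I(M) = n · (abundance Re-187) / (abundance Re-185) = n · 0.6260/0.3740.
n = 6.695 × 0.3740/0.6260 = 4.00 ≈ 4

4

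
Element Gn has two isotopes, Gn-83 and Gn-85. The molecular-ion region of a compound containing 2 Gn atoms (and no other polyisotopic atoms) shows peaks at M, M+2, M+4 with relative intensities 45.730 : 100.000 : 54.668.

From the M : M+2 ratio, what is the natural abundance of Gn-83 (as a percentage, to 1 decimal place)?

47.8%

If p is the fraction of Gn that is Gn-83, then I(M+2)/I(M) = [C(2,1)·p^1·(1−p)] / p^2 = 2·(1−p)/p = 100.000/45.730 = 2.1867
(1−p)/p = 2.1867/2 = 1.0934  ⇒  p = 1/(1 + 1.0934) = 0.4777
Gn-83: 47.8%, Gn-85: 52.2%.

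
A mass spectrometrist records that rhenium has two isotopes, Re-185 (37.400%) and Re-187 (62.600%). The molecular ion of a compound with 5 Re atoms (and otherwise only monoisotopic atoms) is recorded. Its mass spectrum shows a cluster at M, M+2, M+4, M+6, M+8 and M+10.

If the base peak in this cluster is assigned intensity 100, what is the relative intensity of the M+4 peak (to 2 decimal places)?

59.74

Term probabilities: M 0.0073, M+2 0.0612, M+4 0.2050, M+6 0.3431, M+8 0.2872, M+10 0.0961. Base peak = M+6.
P(M+6) = C(5,3) × 0.37400^2 × 0.62600^3 = 10 × 0.139876 × 0.24531438 = 0.343136 (base)
P(M+4) = C(5,2) × 0.37400^3 × 0.62600^2 = 10 × 0.05231362 × 0.391876 = 0.205005
Relative intensity = 0.205005 / 0.343136 × 100 = 59.74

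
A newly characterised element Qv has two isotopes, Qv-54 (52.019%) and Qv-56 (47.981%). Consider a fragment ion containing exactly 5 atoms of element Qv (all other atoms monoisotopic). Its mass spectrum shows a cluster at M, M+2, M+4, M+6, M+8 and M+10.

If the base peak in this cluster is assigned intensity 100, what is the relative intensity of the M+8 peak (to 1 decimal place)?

42.5

Term probabilities: M 0.0381, M+2 0.1757, M+4 0.3241, M+6 0.2989, M+8 0.1379, M+10 0.0254. Base peak = M+4.
P(M+4) = C(5,2) × 0.52019^3 × 0.47981^2 = 10 × 0.14076218 × 0.23021764 = 0.324059 (base)
P(M+8) = C(5,4) × 0.52019^1 × 0.47981^4 = 5 × 0.52019 × 0.05300016 = 0.137851
Relative intensity = 0.137851 / 0.324059 × 100 = 42.5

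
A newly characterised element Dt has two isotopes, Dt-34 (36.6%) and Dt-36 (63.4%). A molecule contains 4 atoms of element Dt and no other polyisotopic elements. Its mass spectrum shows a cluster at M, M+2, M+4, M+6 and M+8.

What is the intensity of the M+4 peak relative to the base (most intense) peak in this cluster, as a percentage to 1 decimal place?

Term probabilities: M 0.0179, M+2 0.1243, M+4 0.3231, M+6 0.3731, M+8 0.1616. Base peak = M+6.
P(M+6) = C(4,3) × 0.366^1 × 0.634^3 = 4 × 0.3660 × 0.2548401 = 0.373086 (base)
P(M+4) = C(4,2) × 0.366^2 × 0.634^2 = 6 × 0.133956 × 0.401956 = 0.323067
Relative intensity = 0.323067 / 0.373086 × 100 = 86.6

86.6%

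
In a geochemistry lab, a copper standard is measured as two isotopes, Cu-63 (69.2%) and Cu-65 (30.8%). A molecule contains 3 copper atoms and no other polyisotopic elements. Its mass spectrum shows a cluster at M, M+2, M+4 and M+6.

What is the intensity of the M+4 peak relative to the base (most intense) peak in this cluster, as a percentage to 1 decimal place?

Binomial terms of (0.692 + 0.308)^3: M 0.3314, M+2 0.4425, M+4 0.1969, M+6 0.0292 → M+2 is the base peak.
P(M+2) = C(3,1) × 0.692^2 × 0.308^1 = 3 × 0.478864 × 0.3080 = 0.442470 (base)
P(M+4) = C(3,2) × 0.692^1 × 0.308^2 = 3 × 0.6920 × 0.094864 = 0.196938
Relative intensity = 0.196938 / 0.442470 × 100 = 44.5

44.5%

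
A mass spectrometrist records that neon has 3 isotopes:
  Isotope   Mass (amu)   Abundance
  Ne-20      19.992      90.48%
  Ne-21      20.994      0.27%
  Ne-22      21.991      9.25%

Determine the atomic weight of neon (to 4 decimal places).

The abundance-weighted mean is 0.9048 × 19.992 + 0.0027 × 20.994 + 0.0925 × 21.991
= 18.08876 + 0.05668 + 2.03417 = 20.17961 amu

20.1796 amu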